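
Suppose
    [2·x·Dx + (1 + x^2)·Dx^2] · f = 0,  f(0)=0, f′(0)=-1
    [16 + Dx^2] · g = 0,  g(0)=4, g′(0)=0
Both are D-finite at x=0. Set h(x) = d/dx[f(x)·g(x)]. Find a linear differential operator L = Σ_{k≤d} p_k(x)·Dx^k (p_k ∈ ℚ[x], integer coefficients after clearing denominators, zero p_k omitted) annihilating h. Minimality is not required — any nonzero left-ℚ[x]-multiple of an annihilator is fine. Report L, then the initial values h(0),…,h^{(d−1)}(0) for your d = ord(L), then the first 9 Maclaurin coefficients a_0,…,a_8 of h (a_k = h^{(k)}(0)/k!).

f: a_k = 0, -1, 0, 1/3, 0, -1/5, 0, 1/7, 0, …
g: a_k = 4, 0, -32, 0, 128/3, 0, -1024/45, 0, 2048/315, …
f·g: L₀ = L_f ⊗_s L_g, ord ≤ 2·2.
Differentiate: ansatz ord ≤ ord L₀ ⇒ L.
L = (32960 + 157056·x^2 + 319424·x^4 + 359424·x^6 + 242688·x^8 + 94208·x^10 + 16384·x^12) + (6752·x + 28736·x^3 + 49120·x^5 + 43520·x^7 + 20480·x^9 + 4096·x^11)·Dx + (3420 + 17320·x^2 + 37356·x^4 + 44272·x^6 + 30848·x^8 + 12032·x^10 + 2048·x^12)·Dx^2 + (422·x + 1796·x^3 + 3070·x^5 + 2720·x^7 + 1280·x^9 + 256·x^11)·Dx^3 + (85 + 469·x^2 + 1087·x^4 + 1363·x^6 + 980·x^8 + 384·x^10 + 64·x^12)·Dx^4  (order 4).
h: a_k = -4, 0, 100, 0, -812/3, 0, 13844/45, 0, -26116/105, …
ICs: h(0) = -4, h′(0) = 0, h′′(0) = 200, h′′′(0) = 0.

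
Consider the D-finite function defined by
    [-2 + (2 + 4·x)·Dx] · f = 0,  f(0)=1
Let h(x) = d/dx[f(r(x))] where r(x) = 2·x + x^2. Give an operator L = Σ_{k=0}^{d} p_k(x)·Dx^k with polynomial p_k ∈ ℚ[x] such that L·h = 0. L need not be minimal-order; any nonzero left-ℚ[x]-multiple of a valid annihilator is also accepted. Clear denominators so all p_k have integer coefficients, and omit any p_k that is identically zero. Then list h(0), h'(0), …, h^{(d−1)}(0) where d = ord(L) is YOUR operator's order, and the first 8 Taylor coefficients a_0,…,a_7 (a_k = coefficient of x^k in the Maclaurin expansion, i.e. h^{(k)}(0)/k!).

f: a_k = 1, 1, -1/2, 1/2, -5/8, 7/8, -21/16, 33/16, …
Substitute x→r, Dx→(1/r')Dx; clear ⇒ L₀.
h=h₀': d/dx-closure on L₀ ⇒ L.
L = -1 + (-1 - 5·x - 6·x^2 - 2·x^3)·Dx  (order 1).
h: a_k = 2, -2, 6, -18, 55, -171, 539, -1717, …
ICs: h(0) = 2.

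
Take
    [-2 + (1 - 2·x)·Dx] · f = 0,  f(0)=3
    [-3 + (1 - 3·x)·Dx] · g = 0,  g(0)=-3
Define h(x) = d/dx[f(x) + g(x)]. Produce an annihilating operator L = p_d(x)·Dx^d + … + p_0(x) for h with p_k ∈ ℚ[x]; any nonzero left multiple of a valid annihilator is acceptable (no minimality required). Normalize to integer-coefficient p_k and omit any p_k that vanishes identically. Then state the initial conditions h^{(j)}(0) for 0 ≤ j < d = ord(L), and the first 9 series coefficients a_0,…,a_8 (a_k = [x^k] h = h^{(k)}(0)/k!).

f: a_k = 3, 6, 12, 24, 48, 96, 192, 384, 768, …
g: a_k = -3, -9, -27, -81, -243, -729, -2187, -6561, -19683, …
f+g: L₀ = lclm(L_f,L_g), ord ≤ 1+1.
Derive L from L₀ (diff closure).
L = 36 + (-15 + 36·x)·Dx + (1 - 5·x + 6·x^2)·Dx^2  (order 2).
h: a_k = -3, -30, -171, -780, -3165, -11970, -43239, -151320, -517617, …
ICs: h(0) = -3, h′(0) = -30.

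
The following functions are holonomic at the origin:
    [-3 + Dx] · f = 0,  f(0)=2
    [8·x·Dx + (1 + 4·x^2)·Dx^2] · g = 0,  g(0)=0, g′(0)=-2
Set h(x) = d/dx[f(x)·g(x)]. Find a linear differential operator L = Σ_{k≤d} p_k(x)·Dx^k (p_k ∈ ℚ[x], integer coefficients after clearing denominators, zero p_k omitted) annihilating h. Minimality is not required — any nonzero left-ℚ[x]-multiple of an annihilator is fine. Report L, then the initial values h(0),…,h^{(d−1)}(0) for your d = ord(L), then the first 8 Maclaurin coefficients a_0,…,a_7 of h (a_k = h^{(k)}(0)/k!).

L = (3 - 144·x + 504·x^2 - 576·x^3 + 432·x^4) + (-10 + 72·x - 240·x^2 + 288·x^3 - 288·x^4)·Dx + (3 - 8·x + 24·x^2 - 32·x^3 + 48·x^4)·Dx^2  (order 2).
h: a_k = -4, -24, -38, -8, -23/2, -135, -991/20, 3426/7, …
ICs: h(0) = -4, h′(0) = -24.

f: a_k = 2, 6, 9, 9, 27/4, 81/20, 81/40, 243/280, …
g: a_k = 0, -2, 0, 8/3, 0, -32/5, 0, 128/7, …
h₀=f·g: eliminate ⇒ L₀, order ≤ 1·2.
h₀' ⇒ L via d/dx closure of L₀.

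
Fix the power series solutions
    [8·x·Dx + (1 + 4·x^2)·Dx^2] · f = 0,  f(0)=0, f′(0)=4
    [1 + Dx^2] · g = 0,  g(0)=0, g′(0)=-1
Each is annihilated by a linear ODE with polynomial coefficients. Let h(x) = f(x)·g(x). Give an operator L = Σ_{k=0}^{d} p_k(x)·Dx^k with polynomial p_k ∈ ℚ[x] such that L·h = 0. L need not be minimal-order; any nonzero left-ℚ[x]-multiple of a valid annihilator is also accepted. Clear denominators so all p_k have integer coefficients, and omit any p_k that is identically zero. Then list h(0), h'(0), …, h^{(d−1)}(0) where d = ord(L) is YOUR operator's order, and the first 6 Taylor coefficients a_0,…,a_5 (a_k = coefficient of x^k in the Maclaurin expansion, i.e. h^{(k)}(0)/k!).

f: a_k = 0, 4, 0, -16/3, 0, 64/5, …
g: a_k = 0, -1, 0, 1/6, 0, -1/120, …
Product ⇒ symmetric product L₀, ord ≤ 4.
L = (85 + 944·x^2 + 416·x^4 + 256·x^6 + 256·x^8) + (144·x + 704·x^3 + 768·x^5 + 1024·x^7)·Dx + (90 + 992·x^2 + 576·x^4 + 512·x^6 + 512·x^8)·Dx^2 + (144·x + 704·x^3 + 768·x^5 + 1024·x^7)·Dx^3 + (5 + 48·x^2 + 160·x^4 + 256·x^6 + 256·x^8)·Dx^4  (order 4).
h: a_k = 0, 0, -4, 0, 6, 0, …
ICs: h(0) = 0, h′(0) = 0, h′′(0) = -8, h′′′(0) = 0.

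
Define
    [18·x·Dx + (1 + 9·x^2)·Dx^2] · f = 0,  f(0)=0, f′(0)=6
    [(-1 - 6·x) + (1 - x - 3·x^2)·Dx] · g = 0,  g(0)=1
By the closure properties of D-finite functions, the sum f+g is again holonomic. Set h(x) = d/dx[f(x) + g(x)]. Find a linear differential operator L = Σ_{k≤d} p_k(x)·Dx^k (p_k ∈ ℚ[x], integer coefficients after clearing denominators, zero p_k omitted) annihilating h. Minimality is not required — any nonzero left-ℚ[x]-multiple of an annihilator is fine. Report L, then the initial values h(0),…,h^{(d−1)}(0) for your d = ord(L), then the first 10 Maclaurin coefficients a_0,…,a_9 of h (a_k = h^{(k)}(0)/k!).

L = (72 - 288·x - 4428·x^2 - 9720·x^3 - 33534·x^4 - 13122·x^6) + (-30 - 180·x - 144·x^2 - 1728·x^3 - 9153·x^4 - 23814·x^5 - 2187·x^6 - 13122·x^7)·Dx + (4 + 14·x + 114·x^2 - 36·x^3 + 459·x^4 - 1539·x^5 - 2430·x^6 - 729·x^7 - 2187·x^8)·Dx^2  (order 2).
h: a_k = 7, 8, -33, 76, 686, 582, -2855, 4064, 49797, 26830, …
ICs: h(0) = 7, h′(0) = 8.

f: a_k = 0, 6, 0, -18, 0, 486/5, 0, -4374/7, 0, 4374, …
g: a_k = 1, 1, 4, 7, 19, 40, 97, 217, 508, 1159, …
h₀=f+g: left-lcm gives L₀, ord ≤ 3.
h=h₀': d/dx-closure on L₀ ⇒ L.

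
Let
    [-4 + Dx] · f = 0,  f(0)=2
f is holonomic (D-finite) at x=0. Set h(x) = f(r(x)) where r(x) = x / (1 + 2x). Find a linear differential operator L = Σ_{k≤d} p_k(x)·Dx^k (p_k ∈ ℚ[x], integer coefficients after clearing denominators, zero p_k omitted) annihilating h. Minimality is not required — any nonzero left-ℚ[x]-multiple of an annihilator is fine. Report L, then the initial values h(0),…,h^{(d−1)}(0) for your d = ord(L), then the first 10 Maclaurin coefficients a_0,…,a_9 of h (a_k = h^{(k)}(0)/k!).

f: a_k = 2, 8, 16, 64/3, 64/3, 256/15, 512/45, 2048/315, 1024/315, 4096/2835, …
Change of var in L_f (x↦r) gives L₀.
L = -4 + (1 + 4·x + 4·x^2)·Dx  (order 1).
h: a_k = 2, 8, 0, -32/3, 64/3, -128/5, 512/45, 2560/63, -16384/105, 145408/405, …
ICs: h(0) = 2.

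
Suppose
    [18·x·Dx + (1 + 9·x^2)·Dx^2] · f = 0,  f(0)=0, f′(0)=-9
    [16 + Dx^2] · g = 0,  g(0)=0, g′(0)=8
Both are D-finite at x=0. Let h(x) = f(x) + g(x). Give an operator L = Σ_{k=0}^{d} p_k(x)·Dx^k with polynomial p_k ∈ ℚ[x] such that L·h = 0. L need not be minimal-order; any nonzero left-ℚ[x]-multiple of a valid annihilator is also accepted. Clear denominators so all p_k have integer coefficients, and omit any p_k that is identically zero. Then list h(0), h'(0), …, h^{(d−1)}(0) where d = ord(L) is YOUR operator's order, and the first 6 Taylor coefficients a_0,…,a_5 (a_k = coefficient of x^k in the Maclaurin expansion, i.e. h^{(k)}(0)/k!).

f: a_k = 0, -9, 0, 27, 0, -729/5, …
g: a_k = 0, 8, 0, -64/3, 0, 256/15, …
L₀ := lclm(L_f,L_g); ord L₀ ≤ 2+2.
L = (-13248·x + 181440·x^3 + 186624·x^5)·Dx + (-16 + 6048·x^2 + 66096·x^4 + 93312·x^6)·Dx^2 + (-828·x + 11340·x^3 + 11664·x^5)·Dx^3 + (-1 + 378·x^2 + 4131·x^4 + 5832·x^6)·Dx^4  (order 4).
h: a_k = 0, -1, 0, 17/3, 0, -1931/15, …
ICs: h(0) = 0, h′(0) = -1, h′′(0) = 0, h′′′(0) = 34.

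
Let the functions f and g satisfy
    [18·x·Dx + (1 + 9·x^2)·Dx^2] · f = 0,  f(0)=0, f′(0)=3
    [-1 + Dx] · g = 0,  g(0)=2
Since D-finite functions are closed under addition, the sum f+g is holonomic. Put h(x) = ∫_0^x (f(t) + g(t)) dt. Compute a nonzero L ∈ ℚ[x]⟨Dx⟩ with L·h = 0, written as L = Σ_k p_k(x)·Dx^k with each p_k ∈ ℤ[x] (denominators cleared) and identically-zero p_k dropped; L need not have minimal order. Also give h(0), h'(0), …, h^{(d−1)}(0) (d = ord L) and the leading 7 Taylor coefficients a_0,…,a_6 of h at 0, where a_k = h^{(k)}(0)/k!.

f: a_k = 0, 3, 0, -9, 0, 243/5, 0, …
g: a_k = 2, 2, 1, 1/3, 1/12, 1/60, 1/360, …
Sum ⇒ L₀ = lclm(L_f,L_g) in ℚ(x)⟨Dx⟩.
h=∫h₀ ⇒ L = L₀·Dx.
L = (18 - 18·x - 486·x^2 - 162·x^3)·Dx^2 + (-19 + 468·x^2 - 81·x^4)·Dx^3 + (1 + 18·x + 18·x^2 + 162·x^3 + 81·x^4)·Dx^4  (order 4).
h: a_k = 0, 2, 5/2, 1/3, -13/6, 1/60, 2917/360, …
ICs: h(0) = 0, h′(0) = 2, h′′(0) = 5, h′′′(0) = 2.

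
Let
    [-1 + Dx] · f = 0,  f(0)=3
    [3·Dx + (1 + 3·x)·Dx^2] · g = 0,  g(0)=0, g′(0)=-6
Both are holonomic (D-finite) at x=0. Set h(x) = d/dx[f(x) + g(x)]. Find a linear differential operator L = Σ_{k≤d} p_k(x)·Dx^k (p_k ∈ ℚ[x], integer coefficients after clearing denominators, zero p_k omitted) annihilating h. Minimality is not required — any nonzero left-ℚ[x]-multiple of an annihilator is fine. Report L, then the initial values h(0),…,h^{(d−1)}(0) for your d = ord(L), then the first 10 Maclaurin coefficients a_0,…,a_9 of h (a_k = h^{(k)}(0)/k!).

L = (-21 - 9·x) + (17 - 6·x - 9·x^2)·Dx + (4 + 15·x + 9·x^2)·Dx^2  (order 2).
h: a_k = -3, 21, -105/2, 325/2, -3887/8, 58321/40, -1049759/240, 22044961/1680, -529079039/13440, 14285134081/120960, …
ICs: h(0) = -3, h′(0) = 21.

f: a_k = 3, 3, 3/2, 1/2, 1/8, 1/40, 1/240, 1/1680, 1/13440, 1/120960, …
g: a_k = 0, -6, 9, -18, 81/2, -486/5, 243, -4374/7, 6561/4, -4374, …
L₀ := lclm(L_f,L_g); ord L₀ ≤ 1+2.
h₀' ⇒ L via d/dx closure of L₀.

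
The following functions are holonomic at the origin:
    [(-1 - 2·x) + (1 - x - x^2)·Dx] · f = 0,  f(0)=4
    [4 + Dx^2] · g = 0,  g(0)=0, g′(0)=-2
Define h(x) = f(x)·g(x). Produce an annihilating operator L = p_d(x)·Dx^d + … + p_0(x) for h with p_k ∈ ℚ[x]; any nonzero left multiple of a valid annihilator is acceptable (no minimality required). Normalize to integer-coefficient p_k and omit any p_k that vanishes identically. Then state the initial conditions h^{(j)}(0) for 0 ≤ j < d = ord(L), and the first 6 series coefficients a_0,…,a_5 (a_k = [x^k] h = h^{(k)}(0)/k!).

L = (-2 + 4·x + 4·x^2) + (2 + 4·x)·Dx + (-1 + x + x^2)·Dx^2  (order 2).
h: a_k = 0, -8, -8, -32/3, -56/3, -152/5, …
ICs: h(0) = 0, h′(0) = -8.

f: a_k = 4, 4, 8, 12, 20, 32, …
g: a_k = 0, -2, 0, 4/3, 0, -4/15, …
f·g: L₀ = L_f ⊗_s L_g, ord ≤ 1·2.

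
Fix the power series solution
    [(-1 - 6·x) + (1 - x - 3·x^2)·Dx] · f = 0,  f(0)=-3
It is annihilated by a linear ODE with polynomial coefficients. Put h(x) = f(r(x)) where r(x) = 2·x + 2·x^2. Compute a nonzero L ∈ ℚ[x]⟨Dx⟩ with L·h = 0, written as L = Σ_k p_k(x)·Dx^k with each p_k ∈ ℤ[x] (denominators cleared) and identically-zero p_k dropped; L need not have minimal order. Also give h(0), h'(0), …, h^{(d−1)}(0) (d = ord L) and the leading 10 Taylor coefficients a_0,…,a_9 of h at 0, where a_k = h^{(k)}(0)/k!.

L = (2 + 28·x + 72·x^2 + 48·x^3) + (-1 + 2·x + 14·x^2 + 24·x^3 + 12·x^4)·Dx  (order 1).
h: a_k = -3, -6, -54, -264, -1464, -7992, -43464, -237120, -1292112, -7042944, …
ICs: h(0) = -3.

f: a_k = -3, -3, -12, -21, -57, -120, -291, -651, -1524, -3477, …
L₀ from L_f via x↦r, Dx↦r'^{-1}Dx.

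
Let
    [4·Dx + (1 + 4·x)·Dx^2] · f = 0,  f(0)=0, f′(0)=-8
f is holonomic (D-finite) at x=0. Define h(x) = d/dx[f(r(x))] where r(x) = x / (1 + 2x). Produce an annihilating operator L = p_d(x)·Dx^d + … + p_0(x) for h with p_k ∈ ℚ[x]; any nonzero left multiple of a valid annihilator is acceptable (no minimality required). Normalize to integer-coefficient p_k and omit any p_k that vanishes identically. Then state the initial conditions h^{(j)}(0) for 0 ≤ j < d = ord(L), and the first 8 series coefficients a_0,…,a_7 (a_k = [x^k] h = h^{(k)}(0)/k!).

f: a_k = 0, -8, 16, -128/3, 128, -2048/5, 4096/3, -32768/7, …
h₀=f(r): pull back L_f along r ⇒ L₀.
h₀' ⇒ L via d/dx closure of L₀.
L = (8 + 24·x) + (1 + 8·x + 12·x^2)·Dx  (order 1).
h: a_k = -8, 64, -416, 2560, -15488, 93184, -559616, 3358720, …
ICs: h(0) = -8.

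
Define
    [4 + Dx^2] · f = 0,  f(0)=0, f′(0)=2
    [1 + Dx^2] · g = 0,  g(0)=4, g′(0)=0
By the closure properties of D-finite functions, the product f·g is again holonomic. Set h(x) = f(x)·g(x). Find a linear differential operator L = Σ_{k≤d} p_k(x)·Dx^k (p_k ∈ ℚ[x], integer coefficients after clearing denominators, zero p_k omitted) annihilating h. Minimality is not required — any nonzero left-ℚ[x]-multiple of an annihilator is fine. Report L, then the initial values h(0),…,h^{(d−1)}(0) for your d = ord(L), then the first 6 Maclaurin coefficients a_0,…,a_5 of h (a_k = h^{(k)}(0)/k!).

L = 9 + 10·Dx^2 + Dx^4  (order 4).
h: a_k = 0, 8, 0, -28/3, 0, 61/15, …
ICs: h(0) = 0, h′(0) = 8, h′′(0) = 0, h′′′(0) = -56.

f: a_k = 0, 2, 0, -4/3, 0, 4/15, …
g: a_k = 4, 0, -2, 0, 1/6, 0, …
L₀ := L_f ⊗_s L_g (sym. prod.), ord ≤ 4.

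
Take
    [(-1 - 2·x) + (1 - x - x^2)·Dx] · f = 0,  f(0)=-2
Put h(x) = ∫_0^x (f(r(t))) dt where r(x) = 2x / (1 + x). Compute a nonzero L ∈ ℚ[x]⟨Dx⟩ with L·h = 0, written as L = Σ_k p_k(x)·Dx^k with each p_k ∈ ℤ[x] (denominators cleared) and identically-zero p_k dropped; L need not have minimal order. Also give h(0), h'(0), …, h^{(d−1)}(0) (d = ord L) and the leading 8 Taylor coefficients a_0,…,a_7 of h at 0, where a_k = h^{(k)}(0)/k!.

L = (2 + 10·x)·Dx + (-1 - x + 5·x^2 + 5·x^3)·Dx^2  (order 2).
h: a_k = 0, -2, -2, -4, -5, -12, -50/3, -300/7, …
ICs: h(0) = 0, h′(0) = -2.

f: a_k = -2, -2, -4, -6, -10, -16, -26, -42, …
Change of var in L_f (x↦r) gives L₀.
h=∫h₀ ⇒ L = L₀·Dx.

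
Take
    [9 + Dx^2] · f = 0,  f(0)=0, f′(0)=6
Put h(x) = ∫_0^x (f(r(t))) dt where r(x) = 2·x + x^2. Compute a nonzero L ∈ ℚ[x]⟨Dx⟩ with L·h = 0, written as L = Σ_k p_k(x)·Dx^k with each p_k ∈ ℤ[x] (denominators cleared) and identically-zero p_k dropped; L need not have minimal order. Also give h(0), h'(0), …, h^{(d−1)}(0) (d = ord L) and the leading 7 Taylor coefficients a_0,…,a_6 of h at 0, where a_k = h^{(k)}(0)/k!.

f: a_k = 0, 6, 0, -9, 0, 81/20, 0, …
h₀=f(r): pull back L_f along r ⇒ L₀.
∫: right-multiply L₀ by Dx.
L = (36 + 108·x + 108·x^2 + 36·x^3)·Dx - Dx^2 + (1 + x)·Dx^3  (order 3).
h: a_k = 0, 0, 6, 2, -18, -108/5, 63/5, …
ICs: h(0) = 0, h′(0) = 0, h′′(0) = 12.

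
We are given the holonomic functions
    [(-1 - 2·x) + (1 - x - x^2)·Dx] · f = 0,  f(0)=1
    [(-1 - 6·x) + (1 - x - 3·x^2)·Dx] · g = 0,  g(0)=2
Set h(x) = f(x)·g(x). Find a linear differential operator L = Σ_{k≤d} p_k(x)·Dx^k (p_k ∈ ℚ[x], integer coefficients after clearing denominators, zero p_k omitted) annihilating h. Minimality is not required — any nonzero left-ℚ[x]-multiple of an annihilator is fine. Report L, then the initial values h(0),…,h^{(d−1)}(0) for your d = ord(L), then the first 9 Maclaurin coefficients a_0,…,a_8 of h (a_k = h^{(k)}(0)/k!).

L = (-2 - 6·x + 12·x^2 + 12·x^3) + (1 - 2·x - 3·x^2 + 4·x^3 + 3·x^4)·Dx  (order 1).
h: a_k = 2, 4, 14, 32, 84, 196, 474, 1104, 2594, …
ICs: h(0) = 2.

f: a_k = 1, 1, 2, 3, 5, 8, 13, 21, 34, …
g: a_k = 2, 2, 8, 14, 38, 80, 194, 434, 1016, …
f·g: L₀ = L_f ⊗_s L_g, ord ≤ 1·1.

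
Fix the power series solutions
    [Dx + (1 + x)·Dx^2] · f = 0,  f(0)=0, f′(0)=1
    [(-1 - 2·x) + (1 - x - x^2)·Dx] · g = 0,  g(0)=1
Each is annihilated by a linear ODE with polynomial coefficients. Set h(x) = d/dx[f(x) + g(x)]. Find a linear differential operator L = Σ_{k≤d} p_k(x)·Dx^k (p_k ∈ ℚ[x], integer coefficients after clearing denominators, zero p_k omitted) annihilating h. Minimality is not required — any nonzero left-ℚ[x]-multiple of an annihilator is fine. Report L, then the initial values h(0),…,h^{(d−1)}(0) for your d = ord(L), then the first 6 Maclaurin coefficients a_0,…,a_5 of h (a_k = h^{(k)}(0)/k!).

f: a_k = 0, 1, -1/2, 1/3, -1/4, 1/5, …
g: a_k = 1, 1, 2, 3, 5, 8, …
f+g: L₀ = lclm(L_f,L_g), ord ≤ 2+1.
h₀' ⇒ L via d/dx closure of L₀.
L = (-26 - 70·x - 76·x^2 - 36·x^3 - 12·x^4) + (-16 - 84·x - 160·x^2 - 144·x^3 - 74·x^4 - 20·x^5)·Dx + (5 + 11·x - x^2 - 23·x^3 - 29·x^4 - 17·x^5 - 4·x^6)·Dx^2  (order 2).
h: a_k = 2, 3, 10, 19, 41, 77, …
ICs: h(0) = 2, h′(0) = 3.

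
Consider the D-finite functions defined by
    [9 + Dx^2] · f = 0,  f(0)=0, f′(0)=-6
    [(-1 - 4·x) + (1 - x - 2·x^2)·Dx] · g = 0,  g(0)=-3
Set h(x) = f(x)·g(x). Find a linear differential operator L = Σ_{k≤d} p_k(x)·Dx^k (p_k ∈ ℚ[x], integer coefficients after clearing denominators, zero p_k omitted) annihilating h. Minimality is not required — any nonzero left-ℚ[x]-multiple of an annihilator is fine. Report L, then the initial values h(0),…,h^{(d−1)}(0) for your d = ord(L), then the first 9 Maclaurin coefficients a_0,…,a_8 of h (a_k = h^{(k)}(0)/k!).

L = (-5 + 9·x + 18·x^2) + (2 + 8·x)·Dx + (-1 + x + 2·x^2)·Dx^2  (order 2).
h: a_k = 0, 18, 18, 27, 63, 2583/20, 5103/20, 143037/280, 285921/280, …
ICs: h(0) = 0, h′(0) = 18.

f: a_k = 0, -6, 0, 9, 0, -81/20, 0, 243/280, 0, …
g: a_k = -3, -3, -9, -15, -33, -63, -129, -255, -513, …
L₀ := L_f ⊗_s L_g (sym. prod.), ord ≤ 2.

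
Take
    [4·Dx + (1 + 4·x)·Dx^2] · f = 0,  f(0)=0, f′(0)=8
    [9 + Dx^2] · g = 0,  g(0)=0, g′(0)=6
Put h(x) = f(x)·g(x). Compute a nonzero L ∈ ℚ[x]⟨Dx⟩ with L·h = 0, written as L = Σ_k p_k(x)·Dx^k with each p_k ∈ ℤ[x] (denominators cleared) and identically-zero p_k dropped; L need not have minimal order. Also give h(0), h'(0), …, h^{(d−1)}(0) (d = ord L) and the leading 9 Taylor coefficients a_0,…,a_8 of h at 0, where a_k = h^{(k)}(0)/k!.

f: a_k = 0, 8, -16, 128/3, -128, 2048/5, -4096/3, 32768/7, -16384, …
g: a_k = 0, 6, 0, -9, 0, 81/20, 0, -243/280, 0, …
Sym-product of L_f,L_g gives L₀ (≤ ord 4).
L = (-2043 - 1296·x + 44064·x^2 + 186624·x^3 + 186624·x^4) + (72 + 5472·x + 31104·x^2 + 41472·x^3)·Dx + (-182 + 864·x + 12096·x^2 + 41472·x^3 + 41472·x^4)·Dx^2 + (8 + 608·x + 3456·x^2 + 4608·x^3)·Dx^3 + (5 + 112·x + 800·x^2 + 2304·x^3 + 2304·x^4)·Dx^4  (order 4).
h: a_k = 0, 0, 48, -96, 184, -624, 2106, -35524/5, 859821/35, …
ICs: h(0) = 0, h′(0) = 0, h′′(0) = 96, h′′′(0) = -576.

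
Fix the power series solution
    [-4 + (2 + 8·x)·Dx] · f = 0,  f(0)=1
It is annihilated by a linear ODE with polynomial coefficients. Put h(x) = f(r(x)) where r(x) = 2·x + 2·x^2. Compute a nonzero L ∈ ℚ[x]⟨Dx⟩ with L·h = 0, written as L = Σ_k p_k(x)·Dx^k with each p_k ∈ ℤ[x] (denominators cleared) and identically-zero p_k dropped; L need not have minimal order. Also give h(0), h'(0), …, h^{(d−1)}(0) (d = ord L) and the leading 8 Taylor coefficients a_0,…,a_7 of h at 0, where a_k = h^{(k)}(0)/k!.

L = (-4 - 8·x) + (1 + 8·x + 8·x^2)·Dx  (order 1).
h: a_k = 1, 4, -4, 16, -72, 352, -1824, 9856, …
ICs: h(0) = 1.

f: a_k = 1, 2, -2, 4, -10, 28, -84, 264, …
h₀=f(r): pull back L_f along r ⇒ L₀.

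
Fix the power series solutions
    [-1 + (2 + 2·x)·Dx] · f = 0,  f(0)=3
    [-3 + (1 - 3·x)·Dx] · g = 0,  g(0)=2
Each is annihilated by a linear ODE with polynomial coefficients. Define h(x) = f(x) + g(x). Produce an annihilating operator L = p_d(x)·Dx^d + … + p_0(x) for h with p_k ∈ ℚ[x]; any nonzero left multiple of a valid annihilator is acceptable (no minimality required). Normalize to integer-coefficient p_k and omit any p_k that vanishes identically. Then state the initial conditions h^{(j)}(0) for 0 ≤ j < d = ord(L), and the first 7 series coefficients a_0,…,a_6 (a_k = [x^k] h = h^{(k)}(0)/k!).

f: a_k = 3, 3/2, -3/8, 3/16, -15/128, 21/256, -63/1024, …
g: a_k = 2, 6, 18, 54, 162, 486, 1458, …
L₀ := lclm(L_f,L_g); ord L₀ ≤ 1+1.
L = (39 + 27·x) + (-73 - 138·x - 81·x^2)·Dx + (10 - 2·x - 66·x^2 - 54·x^3)·Dx^2  (order 2).
h: a_k = 5, 15/2, 141/8, 867/16, 20721/128, 124437/256, 1492929/1024, …
ICs: h(0) = 5, h′(0) = 15/2.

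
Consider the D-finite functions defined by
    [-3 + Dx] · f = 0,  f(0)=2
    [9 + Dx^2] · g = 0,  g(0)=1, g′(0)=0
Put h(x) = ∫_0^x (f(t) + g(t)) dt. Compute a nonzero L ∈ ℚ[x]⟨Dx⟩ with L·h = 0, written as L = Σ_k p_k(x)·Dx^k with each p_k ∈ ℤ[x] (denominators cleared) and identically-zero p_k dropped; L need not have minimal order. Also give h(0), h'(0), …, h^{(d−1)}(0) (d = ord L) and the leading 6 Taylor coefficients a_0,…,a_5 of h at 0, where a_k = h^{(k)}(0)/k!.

f: a_k = 2, 6, 9, 9, 27/4, 81/20, …
g: a_k = 1, 0, -9/2, 0, 27/8, 0, …
h₀=f+g: left-lcm gives L₀, ord ≤ 3.
∫: right-multiply L₀ by Dx.
L = -27·Dx + 9·Dx^2 - 3·Dx^3 + Dx^4  (order 4).
h: a_k = 0, 3, 3, 3/2, 9/4, 81/40, …
ICs: h(0) = 0, h′(0) = 3, h′′(0) = 6, h′′′(0) = 9.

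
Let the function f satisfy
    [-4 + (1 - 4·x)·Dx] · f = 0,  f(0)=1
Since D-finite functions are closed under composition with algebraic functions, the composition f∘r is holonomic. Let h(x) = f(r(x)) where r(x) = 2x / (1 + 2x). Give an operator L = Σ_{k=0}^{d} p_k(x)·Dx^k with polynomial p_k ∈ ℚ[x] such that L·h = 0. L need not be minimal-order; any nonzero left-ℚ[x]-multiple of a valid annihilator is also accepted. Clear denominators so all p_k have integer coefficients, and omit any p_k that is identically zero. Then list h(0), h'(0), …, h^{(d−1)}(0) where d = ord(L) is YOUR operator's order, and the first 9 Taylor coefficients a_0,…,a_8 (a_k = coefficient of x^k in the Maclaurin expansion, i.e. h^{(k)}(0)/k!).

f: a_k = 1, 4, 16, 64, 256, 1024, 4096, 16384, 65536, …
f∘r: x↦r, Dx↦Dx/r' in L_f ⇒ L₀.
L = 8 + (-1 + 4·x + 12·x^2)·Dx  (order 1).
h: a_k = 1, 8, 48, 288, 1728, 10368, 62208, 373248, 2239488, …
ICs: h(0) = 1.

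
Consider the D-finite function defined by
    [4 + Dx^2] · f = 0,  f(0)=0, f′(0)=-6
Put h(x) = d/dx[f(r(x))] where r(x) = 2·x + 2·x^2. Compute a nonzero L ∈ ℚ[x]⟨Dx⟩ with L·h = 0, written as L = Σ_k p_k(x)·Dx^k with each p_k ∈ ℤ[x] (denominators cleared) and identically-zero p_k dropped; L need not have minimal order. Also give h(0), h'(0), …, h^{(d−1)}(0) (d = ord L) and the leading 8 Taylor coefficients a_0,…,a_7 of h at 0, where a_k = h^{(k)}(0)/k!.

f: a_k = 0, -6, 0, 4, 0, -4/5, 0, 8/105, …
f∘r: x↦r, Dx↦Dx/r' in L_f ⇒ L₀.
h=h₀': d/dx-closure on L₀ ⇒ L.
L = (28 + 128·x + 384·x^2 + 512·x^3 + 256·x^4) + (-6 - 12·x)·Dx + (1 + 4·x + 4·x^2)·Dx^2  (order 2).
h: a_k = -12, -24, 96, 384, 352, -576, -25856/15, -22528/15, …
ICs: h(0) = -12, h′(0) = -24.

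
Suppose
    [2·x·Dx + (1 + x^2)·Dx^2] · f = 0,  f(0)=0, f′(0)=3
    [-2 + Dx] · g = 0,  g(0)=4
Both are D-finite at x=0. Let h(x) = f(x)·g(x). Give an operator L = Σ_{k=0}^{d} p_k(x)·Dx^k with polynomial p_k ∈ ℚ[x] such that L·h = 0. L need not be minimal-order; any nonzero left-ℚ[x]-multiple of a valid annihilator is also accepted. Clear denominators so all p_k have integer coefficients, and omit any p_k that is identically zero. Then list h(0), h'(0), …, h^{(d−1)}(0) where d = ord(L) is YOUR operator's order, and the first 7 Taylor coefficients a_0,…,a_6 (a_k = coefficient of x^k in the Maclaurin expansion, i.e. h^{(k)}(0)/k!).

L = (4 - 4·x + 4·x^2) + (-4 + 2·x - 4·x^2)·Dx + (1 + x^2)·Dx^2  (order 2).
h: a_k = 0, 12, 24, 20, 8, 12/5, 8/3, …
ICs: h(0) = 0, h′(0) = 12.

f: a_k = 0, 3, 0, -1, 0, 3/5, 0, …
g: a_k = 4, 8, 8, 16/3, 8/3, 16/15, 16/45, …
Sym-product of L_f,L_g gives L₀ (≤ ord 2).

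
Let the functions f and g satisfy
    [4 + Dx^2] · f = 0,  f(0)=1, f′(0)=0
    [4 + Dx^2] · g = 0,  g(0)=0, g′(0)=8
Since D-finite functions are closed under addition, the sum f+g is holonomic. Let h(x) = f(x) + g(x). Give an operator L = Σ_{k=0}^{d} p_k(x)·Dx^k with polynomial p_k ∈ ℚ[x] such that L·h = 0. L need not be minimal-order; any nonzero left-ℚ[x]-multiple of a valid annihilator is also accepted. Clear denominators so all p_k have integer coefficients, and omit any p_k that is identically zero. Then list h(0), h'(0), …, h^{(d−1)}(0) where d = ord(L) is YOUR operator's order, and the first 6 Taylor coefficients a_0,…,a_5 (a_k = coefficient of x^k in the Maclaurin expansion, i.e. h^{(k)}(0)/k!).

L = 4 + Dx^2  (order 2).
h: a_k = 1, 8, -2, -16/3, 2/3, 16/15, …
ICs: h(0) = 1, h′(0) = 8.

f: a_k = 1, 0, -2, 0, 2/3, 0, …
g: a_k = 0, 8, 0, -16/3, 0, 16/15, …
L₀ := lclm(L_f,L_g); ord L₀ ≤ 2+2.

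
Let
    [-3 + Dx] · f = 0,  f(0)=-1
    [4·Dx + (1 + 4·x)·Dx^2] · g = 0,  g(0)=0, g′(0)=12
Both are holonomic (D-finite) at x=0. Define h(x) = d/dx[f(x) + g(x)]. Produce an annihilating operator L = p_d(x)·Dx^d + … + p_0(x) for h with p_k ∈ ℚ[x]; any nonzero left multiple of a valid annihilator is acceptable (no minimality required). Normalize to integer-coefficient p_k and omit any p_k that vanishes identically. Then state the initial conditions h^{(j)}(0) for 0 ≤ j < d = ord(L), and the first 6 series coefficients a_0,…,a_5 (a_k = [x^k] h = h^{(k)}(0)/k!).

f: a_k = -1, -3, -9/2, -9/2, -27/8, -81/40, …
g: a_k = 0, 12, -24, 64, -192, 3072/5, …
L₀ := lclm(L_f,L_g); ord L₀ ≤ 1+2.
Derive L from L₀ (diff closure).
L = (-132 - 144·x) + (23 - 72·x - 144·x^2)·Dx + (7 + 40·x + 48·x^2)·Dx^2  (order 2).
h: a_k = 9, -57, 357/2, -1563/2, 24495/8, -491763/40, …
ICs: h(0) = 9, h′(0) = -57.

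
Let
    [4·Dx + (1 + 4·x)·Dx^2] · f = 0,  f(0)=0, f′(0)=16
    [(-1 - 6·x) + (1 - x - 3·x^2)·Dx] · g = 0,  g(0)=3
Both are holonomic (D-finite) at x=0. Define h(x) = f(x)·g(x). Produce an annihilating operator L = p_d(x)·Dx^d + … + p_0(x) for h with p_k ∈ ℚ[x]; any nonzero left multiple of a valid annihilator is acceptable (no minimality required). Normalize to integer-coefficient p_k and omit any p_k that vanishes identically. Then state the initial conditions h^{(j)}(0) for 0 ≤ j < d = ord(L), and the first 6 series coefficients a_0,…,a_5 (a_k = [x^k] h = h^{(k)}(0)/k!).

f: a_k = 0, 16, -32, 256/3, -256, 4096/5, …
g: a_k = 3, 3, 12, 21, 57, 120, …
f·g: L₀ = L_f ⊗_s L_g, ord ≤ 2·1.
L = (10 + 48·x) + (-2 + 24·x + 60·x^2)·Dx + (-1 - 3·x + 7·x^2 + 12·x^3)·Dx^2  (order 2).
h: a_k = 0, 48, -48, 352, -560, 14768/5, …
ICs: h(0) = 0, h′(0) = 48.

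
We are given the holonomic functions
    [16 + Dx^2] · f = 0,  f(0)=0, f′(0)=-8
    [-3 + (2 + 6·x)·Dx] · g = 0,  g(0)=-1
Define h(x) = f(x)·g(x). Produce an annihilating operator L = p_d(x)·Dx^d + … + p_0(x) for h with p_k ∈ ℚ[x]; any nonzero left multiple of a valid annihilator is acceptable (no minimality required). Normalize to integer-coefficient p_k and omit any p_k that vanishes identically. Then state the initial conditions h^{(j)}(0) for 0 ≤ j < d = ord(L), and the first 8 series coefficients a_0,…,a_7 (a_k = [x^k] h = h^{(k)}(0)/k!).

L = (91 + 384·x + 576·x^2) + (-12 - 36·x)·Dx + (4 + 24·x + 36·x^2)·Dx^2  (order 2).
h: a_k = 0, 8, 12, -91/3, -37/2, 3781/240, 6841/160, -3137023/40320, …
ICs: h(0) = 0, h′(0) = 8.

f: a_k = 0, -8, 0, 64/3, 0, -256/15, 0, 2048/315, …
g: a_k = -1, -3/2, 9/8, -27/16, 405/128, -1701/256, 15309/1024, -72171/2048, …
Sym-product of L_f,L_g gives L₀ (≤ ord 2).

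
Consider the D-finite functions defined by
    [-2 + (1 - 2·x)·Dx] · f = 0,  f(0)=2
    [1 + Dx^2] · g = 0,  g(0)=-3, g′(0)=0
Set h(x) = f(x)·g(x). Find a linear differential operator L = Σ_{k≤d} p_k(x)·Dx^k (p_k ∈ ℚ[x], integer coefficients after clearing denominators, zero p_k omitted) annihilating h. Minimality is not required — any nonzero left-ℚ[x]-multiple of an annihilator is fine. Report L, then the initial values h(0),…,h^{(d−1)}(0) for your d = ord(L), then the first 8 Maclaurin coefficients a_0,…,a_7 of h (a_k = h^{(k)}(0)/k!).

L = (-1 + 2·x) + 4·Dx + (-1 + 2·x)·Dx^2  (order 2).
h: a_k = -6, -12, -21, -42, -337/4, -337/2, -40439/120, -40439/60, …
ICs: h(0) = -6, h′(0) = -12.

f: a_k = 2, 4, 8, 16, 32, 64, 128, 256, …
g: a_k = -3, 0, 3/2, 0, -1/8, 0, 1/240, 0, …
Product ⇒ symmetric product L₀, ord ≤ 2.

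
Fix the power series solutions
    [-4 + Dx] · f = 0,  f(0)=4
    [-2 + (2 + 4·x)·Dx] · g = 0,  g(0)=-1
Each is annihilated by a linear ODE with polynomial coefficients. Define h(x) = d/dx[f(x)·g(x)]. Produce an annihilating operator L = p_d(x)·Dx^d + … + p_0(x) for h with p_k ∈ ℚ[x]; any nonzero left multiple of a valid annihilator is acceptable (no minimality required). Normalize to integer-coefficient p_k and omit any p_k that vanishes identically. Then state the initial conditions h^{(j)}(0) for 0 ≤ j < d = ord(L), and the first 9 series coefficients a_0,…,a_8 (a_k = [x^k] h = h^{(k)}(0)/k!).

L = (23 + 80·x + 64·x^2) + (-5 - 18·x - 16·x^2)·Dx  (order 1).
h: a_k = -20, -92, -206, -898/3, -1949/6, -1643/6, -36047/180, -135617/1260, -815221/10080, …
ICs: h(0) = -20.

f: a_k = 4, 16, 32, 128/3, 128/3, 512/15, 1024/45, 4096/315, 2048/315, …
g: a_k = -1, -1, 1/2, -1/2, 5/8, -7/8, 21/16, -33/16, 429/128, …
L₀ := L_f ⊗_s L_g (sym. prod.), ord ≤ 1.
Differentiate: ansatz ord ≤ ord L₀ ⇒ L.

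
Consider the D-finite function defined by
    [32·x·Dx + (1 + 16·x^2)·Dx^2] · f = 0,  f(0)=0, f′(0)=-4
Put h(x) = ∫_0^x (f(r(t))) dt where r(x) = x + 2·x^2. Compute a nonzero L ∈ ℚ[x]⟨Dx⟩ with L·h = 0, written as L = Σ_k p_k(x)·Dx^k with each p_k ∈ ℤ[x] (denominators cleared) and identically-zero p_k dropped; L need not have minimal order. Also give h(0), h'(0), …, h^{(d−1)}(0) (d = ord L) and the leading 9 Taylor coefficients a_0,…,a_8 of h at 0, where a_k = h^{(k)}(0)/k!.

L = (-4 + 32·x + 256·x^2 + 768·x^3 + 768·x^4)·Dx^2 + (1 + 4·x + 16·x^2 + 128·x^3 + 320·x^4 + 256·x^5)·Dx^3  (order 3).
h: a_k = 0, 0, -2, -8/3, 16/3, 128/5, 128/15, -5632/21, -5120/7, …
ICs: h(0) = 0, h′(0) = 0, h′′(0) = -4.

f: a_k = 0, -4, 0, 64/3, 0, -1024/5, 0, 16384/7, 0, …
f∘r: x↦r, Dx↦Dx/r' in L_f ⇒ L₀.
h=∫h₀ ⇒ L = L₀·Dx.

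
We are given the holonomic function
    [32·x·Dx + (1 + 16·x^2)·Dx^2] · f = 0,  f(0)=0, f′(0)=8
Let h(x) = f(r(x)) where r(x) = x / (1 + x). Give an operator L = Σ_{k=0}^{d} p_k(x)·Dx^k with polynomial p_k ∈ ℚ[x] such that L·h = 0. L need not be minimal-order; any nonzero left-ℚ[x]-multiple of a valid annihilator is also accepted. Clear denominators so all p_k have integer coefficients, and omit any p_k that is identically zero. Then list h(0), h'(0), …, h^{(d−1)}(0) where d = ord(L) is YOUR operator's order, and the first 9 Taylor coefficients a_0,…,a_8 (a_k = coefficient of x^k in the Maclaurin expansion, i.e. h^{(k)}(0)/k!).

f: a_k = 0, 8, 0, -128/3, 0, 2048/5, 0, -32768/7, 0, …
f∘r: x↦r, Dx↦Dx/r' in L_f ⇒ L₀.
L = (2 + 34·x)·Dx + (1 + 2·x + 17·x^2)·Dx^2  (order 2).
h: a_k = 0, 8, -8, -104/3, 120, 808/5, -4888/3, 5816/7, 19320, …
ICs: h(0) = 0, h′(0) = 8.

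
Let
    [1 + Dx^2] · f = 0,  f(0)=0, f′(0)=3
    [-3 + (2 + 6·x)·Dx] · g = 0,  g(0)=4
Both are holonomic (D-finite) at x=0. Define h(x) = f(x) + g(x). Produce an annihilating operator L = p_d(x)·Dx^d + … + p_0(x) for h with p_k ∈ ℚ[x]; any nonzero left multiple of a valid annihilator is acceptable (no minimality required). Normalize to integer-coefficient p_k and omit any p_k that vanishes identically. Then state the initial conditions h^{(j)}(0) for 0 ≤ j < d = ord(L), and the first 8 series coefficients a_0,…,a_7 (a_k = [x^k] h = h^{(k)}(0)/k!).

L = (-93 - 72·x - 108·x^2) + (-10 + 18·x + 216·x^2 + 216·x^3)·Dx + (-93 - 72·x - 108·x^2)·Dx^2 + (-10 + 18·x + 216·x^2 + 216·x^3)·Dx^3  (order 3).
h: a_k = 4, 9, -9/2, 25/4, -405/32, 8513/320, -15309/256, 7577923/53760, …
ICs: h(0) = 4, h′(0) = 9, h′′(0) = -9.

f: a_k = 0, 3, 0, -1/2, 0, 1/40, 0, -1/1680, …
g: a_k = 4, 6, -9/2, 27/4, -405/32, 1701/64, -15309/256, 72171/512, …
L₀ := lclm(L_f,L_g); ord L₀ ≤ 2+1.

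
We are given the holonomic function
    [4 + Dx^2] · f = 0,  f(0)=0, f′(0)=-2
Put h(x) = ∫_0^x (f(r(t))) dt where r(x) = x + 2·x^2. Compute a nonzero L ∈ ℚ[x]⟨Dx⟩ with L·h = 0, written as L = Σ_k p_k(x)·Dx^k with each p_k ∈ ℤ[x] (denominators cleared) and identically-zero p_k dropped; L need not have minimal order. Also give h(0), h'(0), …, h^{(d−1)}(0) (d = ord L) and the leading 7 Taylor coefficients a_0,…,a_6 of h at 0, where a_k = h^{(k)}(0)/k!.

L = (4 + 48·x + 192·x^2 + 256·x^3)·Dx - 4·Dx^2 + (1 + 4·x)·Dx^3  (order 3).
h: a_k = 0, 0, -1, -4/3, 1/3, 8/5, 118/45, …
ICs: h(0) = 0, h′(0) = 0, h′′(0) = -2.

f: a_k = 0, -2, 0, 4/3, 0, -4/15, 0, …
Change of var in L_f (x↦r) gives L₀.
Integrate: L := L₀·Dx.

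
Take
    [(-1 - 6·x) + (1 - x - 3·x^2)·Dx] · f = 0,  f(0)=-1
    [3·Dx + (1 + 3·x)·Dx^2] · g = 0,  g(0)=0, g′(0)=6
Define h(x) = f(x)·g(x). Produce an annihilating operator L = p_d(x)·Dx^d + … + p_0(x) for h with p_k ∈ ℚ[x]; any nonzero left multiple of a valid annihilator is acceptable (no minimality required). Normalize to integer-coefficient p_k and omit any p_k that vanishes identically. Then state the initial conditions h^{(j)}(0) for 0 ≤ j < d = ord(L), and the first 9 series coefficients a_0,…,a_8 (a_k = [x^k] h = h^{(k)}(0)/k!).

L = (9 + 36·x) + (-1 + 21·x + 45·x^2)·Dx + (-1 - 2·x + 6·x^2 + 9·x^3)·Dx^2  (order 2).
h: a_k = 0, -6, 3, -33, 33/2, -1797/10, 564/5, -73581/70, 129849/140, …
ICs: h(0) = 0, h′(0) = -6.

f: a_k = -1, -1, -4, -7, -19, -40, -97, -217, -508, …
g: a_k = 0, 6, -9, 18, -81/2, 486/5, -243, 4374/7, -6561/4, …
L₀ := L_f ⊗_s L_g (sym. prod.), ord ≤ 2.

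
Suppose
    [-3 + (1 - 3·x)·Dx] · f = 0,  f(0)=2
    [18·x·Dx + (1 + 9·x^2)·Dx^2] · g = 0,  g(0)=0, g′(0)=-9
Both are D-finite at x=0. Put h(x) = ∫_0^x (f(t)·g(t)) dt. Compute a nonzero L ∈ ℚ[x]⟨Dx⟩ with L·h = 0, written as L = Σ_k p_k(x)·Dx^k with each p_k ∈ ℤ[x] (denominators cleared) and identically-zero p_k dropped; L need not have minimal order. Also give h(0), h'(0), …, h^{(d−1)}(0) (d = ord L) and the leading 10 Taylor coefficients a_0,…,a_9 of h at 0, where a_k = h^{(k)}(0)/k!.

L = 54·x·Dx + (6 - 18·x + 108·x^2)·Dx^2 + (-1 + 3·x - 9·x^2 + 27·x^3)·Dx^3  (order 3).
h: a_k = 0, 0, -9, -18, -27, -324/5, -1053/5, -18954/35, -41553/35, -110808/35, …
ICs: h(0) = 0, h′(0) = 0, h′′(0) = -18.

f: a_k = 2, 6, 18, 54, 162, 486, 1458, 4374, 13122, 39366, …
g: a_k = 0, -9, 0, 27, 0, -729/5, 0, 6561/7, 0, -6561, …
Product ⇒ symmetric product L₀, ord ≤ 2.
h=∫h₀ ⇒ L = L₀·Dx.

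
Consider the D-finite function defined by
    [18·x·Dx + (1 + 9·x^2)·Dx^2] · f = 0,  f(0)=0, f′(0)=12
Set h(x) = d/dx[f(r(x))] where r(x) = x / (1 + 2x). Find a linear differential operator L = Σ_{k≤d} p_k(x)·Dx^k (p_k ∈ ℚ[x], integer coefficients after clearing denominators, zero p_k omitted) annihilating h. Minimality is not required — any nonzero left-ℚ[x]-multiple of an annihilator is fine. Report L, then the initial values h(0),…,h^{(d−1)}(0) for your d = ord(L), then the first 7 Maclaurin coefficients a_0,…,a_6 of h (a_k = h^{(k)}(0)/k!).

L = (4 + 26·x) + (1 + 4·x + 13·x^2)·Dx  (order 1).
h: a_k = 12, -48, 36, 480, -2388, 3312, 17796, …
ICs: h(0) = 12.

f: a_k = 0, 12, 0, -36, 0, 972/5, 0, …
h₀=f(r): pull back L_f along r ⇒ L₀.
Derive L from L₀ (diff closure).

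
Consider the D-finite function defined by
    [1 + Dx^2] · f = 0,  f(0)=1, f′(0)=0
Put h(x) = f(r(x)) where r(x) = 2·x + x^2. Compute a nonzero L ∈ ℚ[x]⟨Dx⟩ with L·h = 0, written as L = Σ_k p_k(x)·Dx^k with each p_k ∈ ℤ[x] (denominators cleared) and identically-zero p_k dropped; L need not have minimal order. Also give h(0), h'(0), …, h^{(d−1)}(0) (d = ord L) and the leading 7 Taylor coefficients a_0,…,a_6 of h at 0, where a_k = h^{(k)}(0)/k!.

L = (4 + 12·x + 12·x^2 + 4·x^3) - Dx + (1 + x)·Dx^2  (order 2).
h: a_k = 1, 0, -2, -2, 1/6, 4/3, 41/45, …
ICs: h(0) = 1, h′(0) = 0.

f: a_k = 1, 0, -1/2, 0, 1/24, 0, -1/720, …
Substitute x→r, Dx→(1/r')Dx; clear ⇒ L₀.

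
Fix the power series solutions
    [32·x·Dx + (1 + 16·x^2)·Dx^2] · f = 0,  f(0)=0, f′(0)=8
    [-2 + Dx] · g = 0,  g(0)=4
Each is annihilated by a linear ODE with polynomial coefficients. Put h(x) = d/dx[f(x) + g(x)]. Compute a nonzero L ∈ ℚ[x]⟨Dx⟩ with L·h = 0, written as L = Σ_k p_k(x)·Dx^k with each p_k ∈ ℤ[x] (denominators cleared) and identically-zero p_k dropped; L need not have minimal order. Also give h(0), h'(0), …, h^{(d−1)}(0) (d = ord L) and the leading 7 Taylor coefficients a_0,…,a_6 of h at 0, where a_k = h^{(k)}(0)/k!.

L = (32 - 64·x - 1536·x^2 - 1024·x^3) + (-18 + 704·x^2 - 512·x^4)·Dx + (1 + 16·x + 32·x^2 + 256·x^3 + 256·x^4)·Dx^2  (order 2).
h: a_k = 16, 16, -112, 32/3, 6160/3, 32/15, -1474528/45, …
ICs: h(0) = 16, h′(0) = 16.

f: a_k = 0, 8, 0, -128/3, 0, 2048/5, 0, …
g: a_k = 4, 8, 8, 16/3, 8/3, 16/15, 16/45, …
Sum ⇒ L₀ = lclm(L_f,L_g) in ℚ(x)⟨Dx⟩.
Derive L from L₀ (diff closure).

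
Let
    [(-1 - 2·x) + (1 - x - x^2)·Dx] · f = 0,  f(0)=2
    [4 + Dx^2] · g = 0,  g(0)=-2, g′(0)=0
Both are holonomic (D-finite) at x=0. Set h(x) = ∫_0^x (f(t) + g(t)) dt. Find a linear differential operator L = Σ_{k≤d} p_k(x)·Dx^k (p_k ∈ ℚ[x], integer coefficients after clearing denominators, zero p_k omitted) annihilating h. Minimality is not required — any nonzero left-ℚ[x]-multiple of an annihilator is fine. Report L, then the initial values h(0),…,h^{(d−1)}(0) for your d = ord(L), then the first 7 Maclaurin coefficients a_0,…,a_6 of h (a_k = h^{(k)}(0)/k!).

L = (44 + 96·x + 32·x^2 + 48·x^3 + 40·x^4 + 16·x^5)·Dx + (-16 + 20·x + 8·x^2 - 16·x^3 + 12·x^4 + 24·x^5 + 8·x^6)·Dx^2 + (11 + 24·x + 8·x^2 + 12·x^3 + 10·x^4 + 4·x^5)·Dx^3 + (-4 + 5·x + 2·x^2 - 4·x^3 + 3·x^4 + 6·x^5 + 2·x^6)·Dx^4  (order 4).
h: a_k = 0, 0, 1, 8/3, 3/2, 26/15, 8/3, …
ICs: h(0) = 0, h′(0) = 0, h′′(0) = 2, h′′′(0) = 16.

f: a_k = 2, 2, 4, 6, 10, 16, 26, …
g: a_k = -2, 0, 4, 0, -4/3, 0, 8/45, …
Sum ⇒ L₀ = lclm(L_f,L_g) in ℚ(x)⟨Dx⟩.
h=∫h₀ ⇒ L = L₀·Dx.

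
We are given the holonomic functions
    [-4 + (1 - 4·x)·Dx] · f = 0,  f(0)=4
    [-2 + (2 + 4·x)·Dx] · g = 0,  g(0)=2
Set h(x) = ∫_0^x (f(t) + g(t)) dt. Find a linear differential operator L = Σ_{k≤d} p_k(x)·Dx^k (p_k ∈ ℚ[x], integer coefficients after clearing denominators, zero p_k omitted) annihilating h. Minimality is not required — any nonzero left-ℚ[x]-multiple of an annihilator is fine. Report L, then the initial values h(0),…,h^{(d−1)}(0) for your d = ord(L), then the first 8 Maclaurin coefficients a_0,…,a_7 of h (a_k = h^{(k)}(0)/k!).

f: a_k = 4, 16, 64, 256, 1024, 4096, 16384, 65536, …
g: a_k = 2, 2, -1, 1, -5/4, 7/4, -21/8, 33/8, …
Sum ⇒ L₀ = lclm(L_f,L_g) in ℚ(x)⟨Dx⟩.
h=∫h₀ ⇒ L = L₀·Dx.
L = (-12 - 16·x)·Dx + (11 + 40·x + 48·x^2)·Dx^2 + (-1 - 2·x + 16·x^2 + 32·x^3)·Dx^3  (order 3).
h: a_k = 0, 6, 9, 21, 257/4, 4091/20, 16391/24, 131051/56, …
ICs: h(0) = 0, h′(0) = 6, h′′(0) = 18.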